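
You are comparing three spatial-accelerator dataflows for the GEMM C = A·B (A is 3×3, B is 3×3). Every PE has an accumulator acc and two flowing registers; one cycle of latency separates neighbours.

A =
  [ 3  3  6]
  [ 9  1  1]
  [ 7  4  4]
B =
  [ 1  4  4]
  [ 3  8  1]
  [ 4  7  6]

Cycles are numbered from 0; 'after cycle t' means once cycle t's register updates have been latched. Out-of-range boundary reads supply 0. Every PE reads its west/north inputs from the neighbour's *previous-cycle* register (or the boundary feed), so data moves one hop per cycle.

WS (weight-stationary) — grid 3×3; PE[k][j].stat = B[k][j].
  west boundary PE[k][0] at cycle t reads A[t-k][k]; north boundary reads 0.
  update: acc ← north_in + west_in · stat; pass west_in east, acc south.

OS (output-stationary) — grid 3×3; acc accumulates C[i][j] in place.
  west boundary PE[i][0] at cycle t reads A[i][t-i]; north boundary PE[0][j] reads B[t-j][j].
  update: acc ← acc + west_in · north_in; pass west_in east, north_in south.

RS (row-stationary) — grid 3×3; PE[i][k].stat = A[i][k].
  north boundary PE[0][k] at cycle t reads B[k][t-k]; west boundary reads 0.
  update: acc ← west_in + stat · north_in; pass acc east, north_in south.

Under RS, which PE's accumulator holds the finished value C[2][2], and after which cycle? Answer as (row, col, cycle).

(row, col, cycle) = (2, 2, 6)

Under RS, C[2][2] lands at PE[2][2]:
  step 0 · PE2,2: acc=0; fwd→0 fwd↓0
  step 1 · PE2,2: acc=0; fwd→0 fwd↓0
  step 2 · PE2,2: acc=0; fwd→0 fwd↓0
  step 3 · PE2,2: acc=0; fwd→0 fwd↓0
  step 4 · PE2,2: acc=35; fwd→35 fwd↓4
  step 5 · PE2,2: acc=88; fwd→88 fwd↓7
  step 6 · PE2,2: acc=56; fwd→56 fwd↓6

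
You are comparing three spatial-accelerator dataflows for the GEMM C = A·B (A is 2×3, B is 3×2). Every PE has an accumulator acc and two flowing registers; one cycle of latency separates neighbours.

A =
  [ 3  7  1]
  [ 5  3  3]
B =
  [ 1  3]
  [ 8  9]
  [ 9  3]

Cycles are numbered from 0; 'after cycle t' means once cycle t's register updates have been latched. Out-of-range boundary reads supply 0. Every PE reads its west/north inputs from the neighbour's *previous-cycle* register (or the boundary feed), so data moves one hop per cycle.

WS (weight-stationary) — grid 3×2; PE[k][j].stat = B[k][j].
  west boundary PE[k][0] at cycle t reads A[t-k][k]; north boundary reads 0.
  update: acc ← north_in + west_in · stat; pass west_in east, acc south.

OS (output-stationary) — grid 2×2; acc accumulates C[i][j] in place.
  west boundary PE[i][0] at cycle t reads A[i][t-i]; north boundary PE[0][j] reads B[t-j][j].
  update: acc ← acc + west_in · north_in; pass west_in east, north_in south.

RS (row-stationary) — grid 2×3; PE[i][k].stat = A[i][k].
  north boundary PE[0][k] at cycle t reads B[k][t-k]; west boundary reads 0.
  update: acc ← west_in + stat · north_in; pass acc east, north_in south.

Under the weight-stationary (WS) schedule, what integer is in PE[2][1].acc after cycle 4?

PE[2][1].acc = 51

WS 3×2: PE[2][1] cycle-by-cycle (with neighbour feeds):
  after 0 — PE[1][1] acc=0, pass-E 0, pass-S 0
  after 0 — PE[2][0] acc=0, pass-E 0, pass-S 0
  after 0 — PE[2][1] acc=0, pass-E 0, pass-S 0
  after 1 — PE[1][1] acc=0, pass-E 0, pass-S 0
  after 1 — PE[2][0] acc=0, pass-E 0, pass-S 0
  after 1 — PE[2][1] acc=0, pass-E 0, pass-S 0
  after 2 — PE[1][1] acc=72, pass-E 7, pass-S 72
  after 2 — PE[2][0] acc=68, pass-E 1, pass-S 68
  after 2 — PE[2][1] acc=0, pass-E 0, pass-S 0
  after 3 — PE[1][1] acc=42, pass-E 3, pass-S 42
  after 3 — PE[2][0] acc=56, pass-E 3, pass-S 56
  after 3 — PE[2][1] acc=75, pass-E 1, pass-S 75
  after 4 — PE[1][1] acc=0, pass-E 0, pass-S 0
  after 4 — PE[2][0] acc=0, pass-E 0, pass-S 0
  after 4 — PE[2][1] acc=51, pass-E 3, pass-S 51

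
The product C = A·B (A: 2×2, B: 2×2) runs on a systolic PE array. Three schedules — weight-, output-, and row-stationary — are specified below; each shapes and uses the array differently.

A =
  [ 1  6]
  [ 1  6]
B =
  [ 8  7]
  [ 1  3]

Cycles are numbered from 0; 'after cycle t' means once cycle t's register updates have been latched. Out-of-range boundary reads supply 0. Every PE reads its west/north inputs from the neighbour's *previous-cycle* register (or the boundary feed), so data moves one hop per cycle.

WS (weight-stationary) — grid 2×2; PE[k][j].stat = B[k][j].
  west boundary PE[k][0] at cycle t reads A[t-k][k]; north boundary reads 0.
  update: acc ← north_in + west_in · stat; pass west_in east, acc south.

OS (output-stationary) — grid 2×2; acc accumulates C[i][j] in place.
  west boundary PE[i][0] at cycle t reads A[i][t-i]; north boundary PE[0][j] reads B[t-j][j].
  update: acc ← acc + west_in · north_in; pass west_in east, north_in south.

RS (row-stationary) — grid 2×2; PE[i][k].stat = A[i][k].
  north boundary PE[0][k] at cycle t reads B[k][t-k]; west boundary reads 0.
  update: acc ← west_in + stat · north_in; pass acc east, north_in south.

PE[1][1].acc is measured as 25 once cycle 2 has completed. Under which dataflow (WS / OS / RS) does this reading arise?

WS (2×2 grid), PE[1][1]:
  cycle 0: PE[1][1] → acc 0, east 0, south 0
  cycle 1: PE[1][1] → acc 0, east 0, south 0
  cycle 2: PE[1][1] → acc 25, east 6, south 25
OS (2×2 grid), PE[1][1]:
  cycle 0: PE[1][1] → acc 0, east 0, south 0
  cycle 1: PE[1][1] → acc 0, east 0, south 0
  cycle 2: PE[1][1] → acc 7, east 1, south 7
RS (2×2 grid), PE[1][1]:
  cycle 0: PE[1][1] → acc 0, east 0, south 0
  cycle 1: PE[1][1] → acc 0, east 0, south 0
  cycle 2: PE[1][1] → acc 14, east 14, south 1

dataflow = WS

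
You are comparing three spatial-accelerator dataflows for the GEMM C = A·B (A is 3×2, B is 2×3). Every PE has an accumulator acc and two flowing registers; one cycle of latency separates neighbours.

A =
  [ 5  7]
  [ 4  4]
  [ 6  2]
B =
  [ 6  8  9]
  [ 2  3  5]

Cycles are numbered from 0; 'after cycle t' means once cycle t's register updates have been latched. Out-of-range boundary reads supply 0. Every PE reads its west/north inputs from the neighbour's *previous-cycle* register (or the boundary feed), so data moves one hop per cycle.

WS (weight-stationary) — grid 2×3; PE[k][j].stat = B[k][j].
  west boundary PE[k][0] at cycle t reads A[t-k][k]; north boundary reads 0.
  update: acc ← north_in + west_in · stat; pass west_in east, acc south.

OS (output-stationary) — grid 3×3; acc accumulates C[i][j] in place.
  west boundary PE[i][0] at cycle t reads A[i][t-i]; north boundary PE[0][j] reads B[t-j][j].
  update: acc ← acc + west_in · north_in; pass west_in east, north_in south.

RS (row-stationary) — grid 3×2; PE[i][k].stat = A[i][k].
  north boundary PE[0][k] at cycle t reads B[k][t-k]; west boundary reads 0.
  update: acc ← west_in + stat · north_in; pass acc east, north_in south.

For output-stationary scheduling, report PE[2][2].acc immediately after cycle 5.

OS (3×3). Following PE[2][2] plus its west/north inputs:
  c0 r1c2: 0 / 0 / 0
  c0 r2c1: 0 / 0 / 0
  c0 r2c2: 0 / 0 / 0
  c1 r1c2: 0 / 0 / 0
  c1 r2c1: 0 / 0 / 0
  c1 r2c2: 0 / 0 / 0
  c2 r1c2: 0 / 0 / 0
  c2 r2c1: 0 / 0 / 0
  c2 r2c2: 0 / 0 / 0
  c3 r1c2: 36 / 4 / 9
  c3 r2c1: 48 / 6 / 8
  c3 r2c2: 0 / 0 / 0
  c4 r1c2: 56 / 4 / 5
  c4 r2c1: 54 / 2 / 3
  c4 r2c2: 54 / 6 / 9
  c5 r1c2: 56 / 0 / 0
  c5 r2c1: 54 / 0 / 0
  c5 r2c2: 64 / 2 / 5

PE[2][2].acc = 64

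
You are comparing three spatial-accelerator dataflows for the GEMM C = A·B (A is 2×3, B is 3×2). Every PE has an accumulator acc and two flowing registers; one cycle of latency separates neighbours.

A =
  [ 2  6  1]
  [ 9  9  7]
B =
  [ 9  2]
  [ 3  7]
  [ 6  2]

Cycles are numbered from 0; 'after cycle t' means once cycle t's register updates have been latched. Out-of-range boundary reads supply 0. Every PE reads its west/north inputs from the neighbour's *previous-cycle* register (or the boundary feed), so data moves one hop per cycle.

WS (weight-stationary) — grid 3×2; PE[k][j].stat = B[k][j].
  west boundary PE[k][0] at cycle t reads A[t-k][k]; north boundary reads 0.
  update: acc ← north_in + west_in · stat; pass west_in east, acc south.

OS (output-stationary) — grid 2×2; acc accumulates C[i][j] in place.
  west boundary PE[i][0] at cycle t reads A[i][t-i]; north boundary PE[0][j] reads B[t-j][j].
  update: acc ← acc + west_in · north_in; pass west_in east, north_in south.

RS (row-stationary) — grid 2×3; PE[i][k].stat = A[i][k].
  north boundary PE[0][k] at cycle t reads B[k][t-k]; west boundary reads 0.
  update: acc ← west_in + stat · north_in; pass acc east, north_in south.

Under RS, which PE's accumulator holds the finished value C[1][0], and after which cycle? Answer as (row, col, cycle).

(row, col, cycle) = (1, 2, 3)

RS — PE[1][2] is where C[1][0] collects:
  step 0 · PE1,2: acc=0; fwd→0 fwd↓0
  step 1 · PE1,2: acc=0; fwd→0 fwd↓0
  step 2 · PE1,2: acc=0; fwd→0 fwd↓0
  step 3 · PE1,2: acc=150; fwd→150 fwd↓6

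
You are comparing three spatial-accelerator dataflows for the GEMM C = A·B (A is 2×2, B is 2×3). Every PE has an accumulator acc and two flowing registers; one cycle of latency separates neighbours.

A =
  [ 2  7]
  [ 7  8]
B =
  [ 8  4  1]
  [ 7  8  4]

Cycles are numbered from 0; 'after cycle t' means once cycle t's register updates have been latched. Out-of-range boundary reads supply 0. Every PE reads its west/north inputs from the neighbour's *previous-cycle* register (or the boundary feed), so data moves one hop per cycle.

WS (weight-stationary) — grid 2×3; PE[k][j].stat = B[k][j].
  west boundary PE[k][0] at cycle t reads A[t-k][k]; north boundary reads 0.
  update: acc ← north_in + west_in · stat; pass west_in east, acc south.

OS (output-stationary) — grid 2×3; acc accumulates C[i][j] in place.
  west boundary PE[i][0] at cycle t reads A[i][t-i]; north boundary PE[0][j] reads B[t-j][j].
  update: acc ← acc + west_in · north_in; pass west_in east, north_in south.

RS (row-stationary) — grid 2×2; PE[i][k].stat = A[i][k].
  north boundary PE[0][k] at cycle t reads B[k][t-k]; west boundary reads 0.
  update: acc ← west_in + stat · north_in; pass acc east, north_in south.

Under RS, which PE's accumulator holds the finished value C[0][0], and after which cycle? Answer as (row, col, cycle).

(row, col, cycle) = (0, 1, 1)

RS: C[0][0] accumulates in PE[0][1]:
  after 0 — PE[0][1] acc=0, pass-E 0, pass-S 0
  after 1 — PE[0][1] acc=65, pass-E 65, pass-S 7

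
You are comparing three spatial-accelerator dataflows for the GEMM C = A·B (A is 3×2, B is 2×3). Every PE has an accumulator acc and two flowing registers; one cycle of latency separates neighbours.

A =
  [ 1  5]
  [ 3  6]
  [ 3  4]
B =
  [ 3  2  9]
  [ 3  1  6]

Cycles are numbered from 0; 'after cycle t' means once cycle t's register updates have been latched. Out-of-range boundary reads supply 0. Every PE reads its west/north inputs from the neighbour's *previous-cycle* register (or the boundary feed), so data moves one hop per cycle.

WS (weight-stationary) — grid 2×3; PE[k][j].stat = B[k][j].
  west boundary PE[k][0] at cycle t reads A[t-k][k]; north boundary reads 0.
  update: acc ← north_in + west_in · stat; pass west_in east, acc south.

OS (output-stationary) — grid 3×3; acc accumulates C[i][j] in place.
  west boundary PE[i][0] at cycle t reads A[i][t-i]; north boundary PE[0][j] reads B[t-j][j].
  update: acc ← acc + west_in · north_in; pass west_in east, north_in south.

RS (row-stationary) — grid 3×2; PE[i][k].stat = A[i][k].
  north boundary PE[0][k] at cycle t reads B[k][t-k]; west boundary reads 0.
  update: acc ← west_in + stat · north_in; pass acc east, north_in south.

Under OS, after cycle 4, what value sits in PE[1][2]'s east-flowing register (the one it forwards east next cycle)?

OS on a 3×3 grid — tracing PE[1][2] and its feeders:
  @0  [0,2]  acc 0  |  →0  ↓0
  @0  [1,1]  acc 0  |  →0  ↓0
  @0  [1,2]  acc 0  |  →0  ↓0
  @1  [0,2]  acc 0  |  →0  ↓0
  @1  [1,1]  acc 0  |  →0  ↓0
  @1  [1,2]  acc 0  |  →0  ↓0
  @2  [0,2]  acc 9  |  →1  ↓9
  @2  [1,1]  acc 6  |  →3  ↓2
  @2  [1,2]  acc 0  |  →0  ↓0
  @3  [0,2]  acc 39  |  →5  ↓6
  @3  [1,1]  acc 12  |  →6  ↓1
  @3  [1,2]  acc 27  |  →3  ↓9
  @4  [0,2]  acc 39  |  →0  ↓0
  @4  [1,1]  acc 12  |  →0  ↓0
  @4  [1,2]  acc 63  |  →6  ↓6

register = 6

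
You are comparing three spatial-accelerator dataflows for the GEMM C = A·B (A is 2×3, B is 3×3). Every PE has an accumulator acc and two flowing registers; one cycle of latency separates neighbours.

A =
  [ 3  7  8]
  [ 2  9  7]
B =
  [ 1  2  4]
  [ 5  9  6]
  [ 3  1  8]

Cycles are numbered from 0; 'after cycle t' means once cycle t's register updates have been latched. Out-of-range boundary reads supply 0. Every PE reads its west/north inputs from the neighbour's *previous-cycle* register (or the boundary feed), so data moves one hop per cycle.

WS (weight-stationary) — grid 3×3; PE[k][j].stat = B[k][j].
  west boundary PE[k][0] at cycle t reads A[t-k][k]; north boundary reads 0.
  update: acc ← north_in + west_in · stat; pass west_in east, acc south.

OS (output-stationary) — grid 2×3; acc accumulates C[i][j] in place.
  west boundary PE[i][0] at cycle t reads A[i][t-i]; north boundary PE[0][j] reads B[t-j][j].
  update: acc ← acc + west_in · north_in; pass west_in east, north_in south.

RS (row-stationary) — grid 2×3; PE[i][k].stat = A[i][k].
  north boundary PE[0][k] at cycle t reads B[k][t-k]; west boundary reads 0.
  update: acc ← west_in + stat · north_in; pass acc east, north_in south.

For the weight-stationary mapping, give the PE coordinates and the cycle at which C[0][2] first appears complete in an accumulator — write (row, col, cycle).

(row, col, cycle) = (2, 2, 4)

Under WS, C[0][2] lands at PE[2][2]:
  after 0 — PE[2][2] acc=0, pass-E 0, pass-S 0
  after 1 — PE[2][2] acc=0, pass-E 0, pass-S 0
  after 2 — PE[2][2] acc=0, pass-E 0, pass-S 0
  after 3 — PE[2][2] acc=0, pass-E 0, pass-S 0
  after 4 — PE[2][2] acc=118, pass-E 8, pass-S 118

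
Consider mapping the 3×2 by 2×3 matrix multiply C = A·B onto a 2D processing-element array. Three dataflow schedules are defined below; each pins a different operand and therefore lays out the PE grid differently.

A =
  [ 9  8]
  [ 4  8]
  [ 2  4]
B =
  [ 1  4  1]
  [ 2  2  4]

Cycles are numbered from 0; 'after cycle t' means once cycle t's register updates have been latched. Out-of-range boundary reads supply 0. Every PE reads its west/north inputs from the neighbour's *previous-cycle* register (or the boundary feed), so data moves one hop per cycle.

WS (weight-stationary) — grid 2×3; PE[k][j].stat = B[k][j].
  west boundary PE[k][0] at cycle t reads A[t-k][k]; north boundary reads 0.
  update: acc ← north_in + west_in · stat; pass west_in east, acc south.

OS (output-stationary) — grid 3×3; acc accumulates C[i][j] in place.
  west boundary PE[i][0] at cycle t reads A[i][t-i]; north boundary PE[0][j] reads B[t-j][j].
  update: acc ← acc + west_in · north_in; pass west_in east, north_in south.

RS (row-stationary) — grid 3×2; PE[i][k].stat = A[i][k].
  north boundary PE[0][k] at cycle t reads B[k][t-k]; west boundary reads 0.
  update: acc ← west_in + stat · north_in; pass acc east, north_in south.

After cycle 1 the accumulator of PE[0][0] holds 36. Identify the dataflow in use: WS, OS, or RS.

dataflow = RS

WS (2×3 grid), PE[0][0]:
  step 0 · PE0,0: acc=9; fwd→9 fwd↓9
  step 1 · PE0,0: acc=4; fwd→4 fwd↓4
OS (3×3 grid), PE[0][0]:
  step 0 · PE0,0: acc=9; fwd→9 fwd↓1
  step 1 · PE0,0: acc=25; fwd→8 fwd↓2
RS (3×2 grid), PE[0][0]:
  step 0 · PE0,0: acc=9; fwd→9 fwd↓1
  step 1 · PE0,0: acc=36; fwd→36 fwd↓4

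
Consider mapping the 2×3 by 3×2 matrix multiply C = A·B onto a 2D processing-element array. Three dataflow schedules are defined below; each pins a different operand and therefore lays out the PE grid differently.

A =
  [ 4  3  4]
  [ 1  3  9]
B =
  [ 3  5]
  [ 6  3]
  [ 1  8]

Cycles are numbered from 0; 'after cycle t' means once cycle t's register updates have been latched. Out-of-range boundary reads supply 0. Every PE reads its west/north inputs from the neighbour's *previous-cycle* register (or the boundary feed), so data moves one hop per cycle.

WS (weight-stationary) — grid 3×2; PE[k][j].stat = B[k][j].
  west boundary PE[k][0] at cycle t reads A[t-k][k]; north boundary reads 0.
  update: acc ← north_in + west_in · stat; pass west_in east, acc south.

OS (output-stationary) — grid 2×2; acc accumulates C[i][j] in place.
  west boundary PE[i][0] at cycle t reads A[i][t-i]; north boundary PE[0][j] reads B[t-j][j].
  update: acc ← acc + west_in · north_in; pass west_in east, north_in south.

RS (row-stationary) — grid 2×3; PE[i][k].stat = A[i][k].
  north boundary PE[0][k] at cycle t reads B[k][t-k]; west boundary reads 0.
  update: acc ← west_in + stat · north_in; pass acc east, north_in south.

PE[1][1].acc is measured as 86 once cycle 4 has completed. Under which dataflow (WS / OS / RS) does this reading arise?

dataflow = OS

WS (3×2 grid), PE[1][1]:
  step 0 · PE1,1: acc=0; fwd→0 fwd↓0
  step 1 · PE1,1: acc=0; fwd→0 fwd↓0
  step 2 · PE1,1: acc=29; fwd→3 fwd↓29
  step 3 · PE1,1: acc=14; fwd→3 fwd↓14
  step 4 · PE1,1: acc=0; fwd→0 fwd↓0
OS (2×2 grid), PE[1][1]:
  step 0 · PE1,1: acc=0; fwd→0 fwd↓0
  step 1 · PE1,1: acc=0; fwd→0 fwd↓0
  step 2 · PE1,1: acc=5; fwd→1 fwd↓5
  step 3 · PE1,1: acc=14; fwd→3 fwd↓3
  step 4 · PE1,1: acc=86; fwd→9 fwd↓8
RS (2×3 grid), PE[1][1]:
  step 0 · PE1,1: acc=0; fwd→0 fwd↓0
  step 1 · PE1,1: acc=0; fwd→0 fwd↓0
  step 2 · PE1,1: acc=21; fwd→21 fwd↓6
  step 3 · PE1,1: acc=14; fwd→14 fwd↓3
  step 4 · PE1,1: acc=0; fwd→0 fwd↓0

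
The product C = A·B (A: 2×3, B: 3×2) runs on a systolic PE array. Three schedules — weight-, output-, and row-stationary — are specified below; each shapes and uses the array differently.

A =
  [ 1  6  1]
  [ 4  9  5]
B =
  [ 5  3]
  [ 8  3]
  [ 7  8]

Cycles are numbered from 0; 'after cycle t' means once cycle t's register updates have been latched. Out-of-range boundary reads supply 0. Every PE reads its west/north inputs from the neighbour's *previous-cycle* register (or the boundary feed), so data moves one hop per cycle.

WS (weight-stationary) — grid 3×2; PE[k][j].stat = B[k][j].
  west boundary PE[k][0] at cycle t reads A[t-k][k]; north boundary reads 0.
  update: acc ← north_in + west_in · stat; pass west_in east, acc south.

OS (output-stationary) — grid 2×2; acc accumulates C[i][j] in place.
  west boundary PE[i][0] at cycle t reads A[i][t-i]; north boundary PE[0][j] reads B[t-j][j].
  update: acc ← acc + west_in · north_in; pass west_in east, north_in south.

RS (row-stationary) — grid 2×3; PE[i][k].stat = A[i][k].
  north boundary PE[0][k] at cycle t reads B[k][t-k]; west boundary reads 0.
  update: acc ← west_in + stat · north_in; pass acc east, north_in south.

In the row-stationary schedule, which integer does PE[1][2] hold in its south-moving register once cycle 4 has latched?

register = 8

RS (2×3). Following PE[1][2] plus its west/north inputs:
  after 0 — PE[0][2] acc=0, pass-E 0, pass-S 0
  after 0 — PE[1][1] acc=0, pass-E 0, pass-S 0
  after 0 — PE[1][2] acc=0, pass-E 0, pass-S 0
  after 1 — PE[0][2] acc=0, pass-E 0, pass-S 0
  after 1 — PE[1][1] acc=0, pass-E 0, pass-S 0
  after 1 — PE[1][2] acc=0, pass-E 0, pass-S 0
  after 2 — PE[0][2] acc=60, pass-E 60, pass-S 7
  after 2 — PE[1][1] acc=92, pass-E 92, pass-S 8
  after 2 — PE[1][2] acc=0, pass-E 0, pass-S 0
  after 3 — PE[0][2] acc=29, pass-E 29, pass-S 8
  after 3 — PE[1][1] acc=39, pass-E 39, pass-S 3
  after 3 — PE[1][2] acc=127, pass-E 127, pass-S 7
  after 4 — PE[0][2] acc=0, pass-E 0, pass-S 0
  after 4 — PE[1][1] acc=0, pass-E 0, pass-S 0
  after 4 — PE[1][2] acc=79, pass-E 79, pass-S 8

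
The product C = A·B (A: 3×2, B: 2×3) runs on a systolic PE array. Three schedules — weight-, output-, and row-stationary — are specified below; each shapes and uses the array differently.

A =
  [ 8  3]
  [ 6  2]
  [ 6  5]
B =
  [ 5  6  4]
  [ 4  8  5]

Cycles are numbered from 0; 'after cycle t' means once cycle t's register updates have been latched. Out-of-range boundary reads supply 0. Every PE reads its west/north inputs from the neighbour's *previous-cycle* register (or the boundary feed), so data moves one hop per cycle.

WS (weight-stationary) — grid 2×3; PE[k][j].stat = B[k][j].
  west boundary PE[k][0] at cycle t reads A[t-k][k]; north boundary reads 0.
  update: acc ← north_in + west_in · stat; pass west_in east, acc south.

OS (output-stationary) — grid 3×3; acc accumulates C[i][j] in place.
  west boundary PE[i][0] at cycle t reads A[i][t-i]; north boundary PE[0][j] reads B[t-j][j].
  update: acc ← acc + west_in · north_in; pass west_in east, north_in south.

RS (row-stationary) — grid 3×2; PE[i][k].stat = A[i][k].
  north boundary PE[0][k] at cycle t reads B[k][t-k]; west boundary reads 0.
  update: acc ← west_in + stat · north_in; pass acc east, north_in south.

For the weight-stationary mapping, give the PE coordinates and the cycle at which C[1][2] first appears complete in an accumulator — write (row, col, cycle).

WS: C[1][2] accumulates in PE[1][2]:
  after 0 — PE[1][2] acc=0, pass-E 0, pass-S 0
  after 1 — PE[1][2] acc=0, pass-E 0, pass-S 0
  after 2 — PE[1][2] acc=0, pass-E 0, pass-S 0
  after 3 — PE[1][2] acc=47, pass-E 3, pass-S 47
  after 4 — PE[1][2] acc=34, pass-E 2, pass-S 34

(row, col, cycle) = (1, 2, 4)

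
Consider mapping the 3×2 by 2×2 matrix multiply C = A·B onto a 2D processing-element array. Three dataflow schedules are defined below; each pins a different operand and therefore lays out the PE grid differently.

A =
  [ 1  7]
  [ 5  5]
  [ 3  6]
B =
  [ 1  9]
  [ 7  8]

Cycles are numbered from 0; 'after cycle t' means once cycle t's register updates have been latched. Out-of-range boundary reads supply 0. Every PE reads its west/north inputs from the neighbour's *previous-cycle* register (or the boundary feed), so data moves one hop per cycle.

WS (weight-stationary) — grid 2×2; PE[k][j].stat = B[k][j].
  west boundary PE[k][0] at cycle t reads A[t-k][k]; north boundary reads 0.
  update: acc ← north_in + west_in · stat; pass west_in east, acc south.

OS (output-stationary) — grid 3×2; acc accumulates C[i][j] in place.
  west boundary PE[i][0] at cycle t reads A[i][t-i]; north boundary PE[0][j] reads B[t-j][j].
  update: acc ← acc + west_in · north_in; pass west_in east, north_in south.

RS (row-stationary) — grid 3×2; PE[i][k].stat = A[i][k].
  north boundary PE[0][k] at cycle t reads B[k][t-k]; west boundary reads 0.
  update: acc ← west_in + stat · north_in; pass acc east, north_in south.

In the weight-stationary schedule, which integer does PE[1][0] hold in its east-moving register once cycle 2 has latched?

register = 5

WS 2×2: PE[1][0] cycle-by-cycle (with neighbour feeds):
  after 0 — PE[0][0] acc=1, pass-E 1, pass-S 1
  after 0 — PE[1][0] acc=0, pass-E 0, pass-S 0
  after 1 — PE[0][0] acc=5, pass-E 5, pass-S 5
  after 1 — PE[1][0] acc=50, pass-E 7, pass-S 50
  after 2 — PE[0][0] acc=3, pass-E 3, pass-S 3
  after 2 — PE[1][0] acc=40, pass-E 5, pass-S 40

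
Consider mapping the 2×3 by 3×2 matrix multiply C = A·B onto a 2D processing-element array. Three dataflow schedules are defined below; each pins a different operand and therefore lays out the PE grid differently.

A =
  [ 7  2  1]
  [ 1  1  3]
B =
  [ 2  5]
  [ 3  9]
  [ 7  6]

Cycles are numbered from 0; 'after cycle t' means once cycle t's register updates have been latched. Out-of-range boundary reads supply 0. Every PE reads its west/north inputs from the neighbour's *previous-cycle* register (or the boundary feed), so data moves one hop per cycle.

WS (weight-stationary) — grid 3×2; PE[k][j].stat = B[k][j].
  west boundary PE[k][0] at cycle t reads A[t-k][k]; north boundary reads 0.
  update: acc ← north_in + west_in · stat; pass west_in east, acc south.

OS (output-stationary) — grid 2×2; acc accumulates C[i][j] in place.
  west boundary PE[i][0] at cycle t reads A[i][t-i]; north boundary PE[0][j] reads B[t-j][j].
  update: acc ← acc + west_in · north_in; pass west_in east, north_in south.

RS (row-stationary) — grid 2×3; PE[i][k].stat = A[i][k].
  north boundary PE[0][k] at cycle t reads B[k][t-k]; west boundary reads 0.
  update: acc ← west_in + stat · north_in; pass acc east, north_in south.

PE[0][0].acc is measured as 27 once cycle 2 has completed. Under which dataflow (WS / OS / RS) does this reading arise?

WS (3×2 grid), PE[0][0]:
  0: (0,0).acc=14  regs=<7,14>
  1: (0,0).acc=2  regs=<1,2>
  2: (0,0).acc=0  regs=<0,0>
OS (2×2 grid), PE[0][0]:
  0: (0,0).acc=14  regs=<7,2>
  1: (0,0).acc=20  regs=<2,3>
  2: (0,0).acc=27  regs=<1,7>
RS (2×3 grid), PE[0][0]:
  0: (0,0).acc=14  regs=<14,2>
  1: (0,0).acc=35  regs=<35,5>
  2: (0,0).acc=0  regs=<0,0>

dataflow = OS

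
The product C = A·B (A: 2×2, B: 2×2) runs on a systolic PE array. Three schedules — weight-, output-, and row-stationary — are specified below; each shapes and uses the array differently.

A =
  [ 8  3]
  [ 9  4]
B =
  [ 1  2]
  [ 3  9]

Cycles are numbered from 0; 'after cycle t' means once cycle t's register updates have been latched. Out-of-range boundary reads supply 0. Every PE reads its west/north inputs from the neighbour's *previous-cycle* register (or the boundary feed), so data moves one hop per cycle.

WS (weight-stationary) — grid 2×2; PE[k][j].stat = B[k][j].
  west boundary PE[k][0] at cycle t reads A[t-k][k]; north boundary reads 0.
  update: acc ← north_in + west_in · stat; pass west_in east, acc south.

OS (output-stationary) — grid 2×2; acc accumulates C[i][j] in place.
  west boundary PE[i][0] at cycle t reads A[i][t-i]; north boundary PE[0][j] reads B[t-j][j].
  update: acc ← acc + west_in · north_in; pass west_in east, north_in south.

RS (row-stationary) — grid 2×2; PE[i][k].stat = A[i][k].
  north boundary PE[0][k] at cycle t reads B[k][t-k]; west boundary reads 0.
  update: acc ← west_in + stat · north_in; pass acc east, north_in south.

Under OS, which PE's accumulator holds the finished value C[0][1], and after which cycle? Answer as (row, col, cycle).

OS — PE[0][1] is where C[0][1] collects:
  t=0 PE[0][1]: acc=0 h=0 v=0
  t=1 PE[0][1]: acc=16 h=8 v=2
  t=2 PE[0][1]: acc=43 h=3 v=9

(row, col, cycle) = (0, 1, 2)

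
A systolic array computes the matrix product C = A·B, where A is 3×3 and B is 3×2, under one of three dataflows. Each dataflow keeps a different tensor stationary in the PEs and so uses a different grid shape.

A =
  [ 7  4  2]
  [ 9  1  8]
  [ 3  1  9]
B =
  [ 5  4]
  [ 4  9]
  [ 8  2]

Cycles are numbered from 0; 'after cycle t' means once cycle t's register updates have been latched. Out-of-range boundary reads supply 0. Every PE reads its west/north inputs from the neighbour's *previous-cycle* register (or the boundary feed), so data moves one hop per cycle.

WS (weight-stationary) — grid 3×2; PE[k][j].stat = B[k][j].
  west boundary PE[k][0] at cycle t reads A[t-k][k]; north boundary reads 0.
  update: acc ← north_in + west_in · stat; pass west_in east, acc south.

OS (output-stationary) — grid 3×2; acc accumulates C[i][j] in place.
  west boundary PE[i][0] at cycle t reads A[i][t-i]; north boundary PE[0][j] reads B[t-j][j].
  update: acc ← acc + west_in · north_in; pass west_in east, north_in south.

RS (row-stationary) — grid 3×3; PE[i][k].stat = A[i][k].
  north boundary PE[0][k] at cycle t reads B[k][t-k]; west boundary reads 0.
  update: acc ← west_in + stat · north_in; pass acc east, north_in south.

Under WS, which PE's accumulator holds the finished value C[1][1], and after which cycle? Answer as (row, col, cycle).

WS: C[1][1] accumulates in PE[2][1]:
  step 0 · PE2,1: acc=0; fwd→0 fwd↓0
  step 1 · PE2,1: acc=0; fwd→0 fwd↓0
  step 2 · PE2,1: acc=0; fwd→0 fwd↓0
  step 3 · PE2,1: acc=68; fwd→2 fwd↓68
  step 4 · PE2,1: acc=61; fwd→8 fwd↓61

(row, col, cycle) = (2, 1, 4)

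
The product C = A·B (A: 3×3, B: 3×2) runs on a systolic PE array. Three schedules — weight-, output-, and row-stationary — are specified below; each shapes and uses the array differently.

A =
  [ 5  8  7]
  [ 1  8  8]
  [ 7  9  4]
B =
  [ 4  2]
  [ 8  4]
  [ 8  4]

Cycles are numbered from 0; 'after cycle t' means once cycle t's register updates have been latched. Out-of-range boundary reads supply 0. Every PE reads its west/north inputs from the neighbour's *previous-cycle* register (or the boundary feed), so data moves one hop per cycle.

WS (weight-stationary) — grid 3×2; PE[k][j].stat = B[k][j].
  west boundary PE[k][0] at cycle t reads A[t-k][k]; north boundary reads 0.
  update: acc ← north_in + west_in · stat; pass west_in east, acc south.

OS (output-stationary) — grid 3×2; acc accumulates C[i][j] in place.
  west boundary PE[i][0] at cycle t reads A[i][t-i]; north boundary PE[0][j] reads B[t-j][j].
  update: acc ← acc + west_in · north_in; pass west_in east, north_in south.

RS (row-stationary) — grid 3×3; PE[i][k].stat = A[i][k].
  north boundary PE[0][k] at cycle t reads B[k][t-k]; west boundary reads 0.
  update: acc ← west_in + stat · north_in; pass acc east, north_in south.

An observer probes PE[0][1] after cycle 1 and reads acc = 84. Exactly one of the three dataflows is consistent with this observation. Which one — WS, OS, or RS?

dataflow = RS

WS [3×2] PE[0][1] across cycles:
  @0  [0,1]  acc 0  |  →0  ↓0
  @1  [0,1]  acc 10  |  →5  ↓10
OS [3×2] PE[0][1] across cycles:
  @0  [0,1]  acc 0  |  →0  ↓0
  @1  [0,1]  acc 10  |  →5  ↓2
RS [3×3] PE[0][1] across cycles:
  @0  [0,1]  acc 0  |  →0  ↓0
  @1  [0,1]  acc 84  |  →84  ↓8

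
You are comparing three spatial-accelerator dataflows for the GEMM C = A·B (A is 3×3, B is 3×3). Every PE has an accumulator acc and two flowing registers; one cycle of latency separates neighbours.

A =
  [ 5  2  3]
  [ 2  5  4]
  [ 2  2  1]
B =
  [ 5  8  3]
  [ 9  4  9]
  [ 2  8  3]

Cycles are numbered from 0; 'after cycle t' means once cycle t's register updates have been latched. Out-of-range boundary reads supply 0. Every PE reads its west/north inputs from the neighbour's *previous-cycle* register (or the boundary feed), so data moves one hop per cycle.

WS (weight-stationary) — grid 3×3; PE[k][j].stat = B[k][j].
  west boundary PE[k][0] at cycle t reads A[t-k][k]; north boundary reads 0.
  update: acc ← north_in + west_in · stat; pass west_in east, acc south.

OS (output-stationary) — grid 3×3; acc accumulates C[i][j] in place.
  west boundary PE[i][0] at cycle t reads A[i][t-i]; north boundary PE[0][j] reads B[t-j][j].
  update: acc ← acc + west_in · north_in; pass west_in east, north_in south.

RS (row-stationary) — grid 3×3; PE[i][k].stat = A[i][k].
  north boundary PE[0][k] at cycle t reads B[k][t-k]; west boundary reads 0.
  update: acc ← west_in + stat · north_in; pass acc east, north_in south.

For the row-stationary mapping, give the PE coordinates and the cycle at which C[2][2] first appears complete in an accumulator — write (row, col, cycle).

(row, col, cycle) = (2, 2, 6)

RS: C[2][2] accumulates in PE[2][2]:
  c0 r2c2: 0 / 0 / 0
  c1 r2c2: 0 / 0 / 0
  c2 r2c2: 0 / 0 / 0
  c3 r2c2: 0 / 0 / 0
  c4 r2c2: 30 / 30 / 2
  c5 r2c2: 32 / 32 / 8
  c6 r2c2: 27 / 27 / 3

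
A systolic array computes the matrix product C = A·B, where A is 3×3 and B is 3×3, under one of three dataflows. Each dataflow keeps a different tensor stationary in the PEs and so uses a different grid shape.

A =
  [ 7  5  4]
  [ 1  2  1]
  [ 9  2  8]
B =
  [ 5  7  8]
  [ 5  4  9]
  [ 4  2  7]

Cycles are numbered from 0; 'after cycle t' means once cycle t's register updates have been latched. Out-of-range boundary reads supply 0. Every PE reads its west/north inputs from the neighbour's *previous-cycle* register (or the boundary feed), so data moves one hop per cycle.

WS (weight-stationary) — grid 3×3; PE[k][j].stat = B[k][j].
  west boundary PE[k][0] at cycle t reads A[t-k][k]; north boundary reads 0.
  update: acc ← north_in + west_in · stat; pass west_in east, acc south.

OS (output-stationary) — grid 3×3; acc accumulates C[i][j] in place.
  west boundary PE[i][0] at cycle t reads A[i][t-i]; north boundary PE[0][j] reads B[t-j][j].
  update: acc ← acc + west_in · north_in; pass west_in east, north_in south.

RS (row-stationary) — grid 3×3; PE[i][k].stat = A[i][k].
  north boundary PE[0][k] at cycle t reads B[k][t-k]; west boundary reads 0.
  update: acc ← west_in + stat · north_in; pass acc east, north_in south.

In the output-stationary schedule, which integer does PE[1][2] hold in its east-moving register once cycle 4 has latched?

register = 2

OS 3×3: PE[1][2] cycle-by-cycle (with neighbour feeds):
  c0 r0c2: 0 / 0 / 0
  c0 r1c1: 0 / 0 / 0
  c0 r1c2: 0 / 0 / 0
  c1 r0c2: 0 / 0 / 0
  c1 r1c1: 0 / 0 / 0
  c1 r1c2: 0 / 0 / 0
  c2 r0c2: 56 / 7 / 8
  c2 r1c1: 7 / 1 / 7
  c2 r1c2: 0 / 0 / 0
  c3 r0c2: 101 / 5 / 9
  c3 r1c1: 15 / 2 / 4
  c3 r1c2: 8 / 1 / 8
  c4 r0c2: 129 / 4 / 7
  c4 r1c1: 17 / 1 / 2
  c4 r1c2: 26 / 2 / 9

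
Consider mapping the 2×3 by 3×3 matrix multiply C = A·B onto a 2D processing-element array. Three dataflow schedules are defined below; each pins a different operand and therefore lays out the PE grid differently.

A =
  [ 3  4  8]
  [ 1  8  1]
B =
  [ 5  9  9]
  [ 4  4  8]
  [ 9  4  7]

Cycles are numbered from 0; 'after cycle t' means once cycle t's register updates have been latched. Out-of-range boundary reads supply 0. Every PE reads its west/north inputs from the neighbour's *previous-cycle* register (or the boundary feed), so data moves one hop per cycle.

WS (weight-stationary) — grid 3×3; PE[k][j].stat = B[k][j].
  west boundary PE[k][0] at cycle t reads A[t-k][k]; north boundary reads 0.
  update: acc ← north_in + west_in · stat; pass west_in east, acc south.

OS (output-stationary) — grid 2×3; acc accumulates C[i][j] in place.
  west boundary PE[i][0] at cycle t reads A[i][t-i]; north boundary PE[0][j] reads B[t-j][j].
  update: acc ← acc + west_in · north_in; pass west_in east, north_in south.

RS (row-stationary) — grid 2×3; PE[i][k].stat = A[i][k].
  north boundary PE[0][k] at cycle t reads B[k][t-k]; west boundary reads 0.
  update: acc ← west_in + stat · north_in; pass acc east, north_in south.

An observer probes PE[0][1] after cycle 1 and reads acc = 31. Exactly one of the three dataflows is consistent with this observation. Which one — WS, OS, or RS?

WS [3×3] PE[0][1] across cycles:
  [0] (0,1) acc=0 (h:0 v:0)
  [1] (0,1) acc=27 (h:3 v:27)
OS [2×3] PE[0][1] across cycles:
  [0] (0,1) acc=0 (h:0 v:0)
  [1] (0,1) acc=27 (h:3 v:9)
RS [2×3] PE[0][1] across cycles:
  [0] (0,1) acc=0 (h:0 v:0)
  [1] (0,1) acc=31 (h:31 v:4)

dataflow = RS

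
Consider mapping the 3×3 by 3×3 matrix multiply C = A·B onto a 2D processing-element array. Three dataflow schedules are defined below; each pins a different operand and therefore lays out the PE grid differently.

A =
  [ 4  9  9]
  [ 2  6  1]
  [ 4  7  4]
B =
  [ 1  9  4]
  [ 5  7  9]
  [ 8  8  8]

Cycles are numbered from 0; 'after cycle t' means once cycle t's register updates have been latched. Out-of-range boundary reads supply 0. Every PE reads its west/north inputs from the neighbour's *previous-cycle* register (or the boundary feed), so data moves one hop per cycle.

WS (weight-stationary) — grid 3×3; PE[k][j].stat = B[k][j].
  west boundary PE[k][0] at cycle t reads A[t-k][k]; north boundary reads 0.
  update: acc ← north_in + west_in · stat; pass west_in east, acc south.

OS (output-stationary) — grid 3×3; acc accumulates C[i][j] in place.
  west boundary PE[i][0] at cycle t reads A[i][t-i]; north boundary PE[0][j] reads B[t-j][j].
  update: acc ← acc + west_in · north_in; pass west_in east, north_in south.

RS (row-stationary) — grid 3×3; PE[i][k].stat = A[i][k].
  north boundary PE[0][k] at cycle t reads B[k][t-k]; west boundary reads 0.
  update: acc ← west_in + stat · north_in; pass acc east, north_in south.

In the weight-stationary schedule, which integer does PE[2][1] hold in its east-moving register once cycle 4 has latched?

WS 3×3: PE[2][1] cycle-by-cycle (with neighbour feeds):
  c0 r1c1: 0 / 0 / 0
  c0 r2c0: 0 / 0 / 0
  c0 r2c1: 0 / 0 / 0
  c1 r1c1: 0 / 0 / 0
  c1 r2c0: 0 / 0 / 0
  c1 r2c1: 0 / 0 / 0
  c2 r1c1: 99 / 9 / 99
  c2 r2c0: 121 / 9 / 121
  c2 r2c1: 0 / 0 / 0
  c3 r1c1: 60 / 6 / 60
  c3 r2c0: 40 / 1 / 40
  c3 r2c1: 171 / 9 / 171
  c4 r1c1: 85 / 7 / 85
  c4 r2c0: 71 / 4 / 71
  c4 r2c1: 68 / 1 / 68

register = 1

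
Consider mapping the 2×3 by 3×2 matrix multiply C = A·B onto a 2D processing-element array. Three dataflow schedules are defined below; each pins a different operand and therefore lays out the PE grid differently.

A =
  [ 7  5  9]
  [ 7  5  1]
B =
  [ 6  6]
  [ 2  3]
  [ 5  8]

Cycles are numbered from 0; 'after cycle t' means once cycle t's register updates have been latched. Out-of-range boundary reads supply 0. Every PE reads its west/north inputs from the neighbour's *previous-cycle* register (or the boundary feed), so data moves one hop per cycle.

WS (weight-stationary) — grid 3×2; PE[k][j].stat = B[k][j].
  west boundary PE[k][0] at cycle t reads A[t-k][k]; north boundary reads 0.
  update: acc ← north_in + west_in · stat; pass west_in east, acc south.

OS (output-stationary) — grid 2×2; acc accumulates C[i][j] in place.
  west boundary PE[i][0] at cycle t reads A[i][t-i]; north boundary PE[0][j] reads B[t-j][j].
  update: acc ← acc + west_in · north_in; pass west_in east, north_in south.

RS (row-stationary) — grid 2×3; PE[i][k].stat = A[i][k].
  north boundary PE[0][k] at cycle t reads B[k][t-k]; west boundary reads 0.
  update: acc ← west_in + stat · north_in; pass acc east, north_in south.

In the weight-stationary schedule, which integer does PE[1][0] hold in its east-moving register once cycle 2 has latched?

register = 5

WS on a 3×2 grid — tracing PE[1][0] and its feeders:
  cycle 0: PE[0][0] → acc 42, east 7, south 42
  cycle 0: PE[1][0] → acc 0, east 0, south 0
  cycle 1: PE[0][0] → acc 42, east 7, south 42
  cycle 1: PE[1][0] → acc 52, east 5, south 52
  cycle 2: PE[0][0] → acc 0, east 0, south 0
  cycle 2: PE[1][0] → acc 52, east 5, south 52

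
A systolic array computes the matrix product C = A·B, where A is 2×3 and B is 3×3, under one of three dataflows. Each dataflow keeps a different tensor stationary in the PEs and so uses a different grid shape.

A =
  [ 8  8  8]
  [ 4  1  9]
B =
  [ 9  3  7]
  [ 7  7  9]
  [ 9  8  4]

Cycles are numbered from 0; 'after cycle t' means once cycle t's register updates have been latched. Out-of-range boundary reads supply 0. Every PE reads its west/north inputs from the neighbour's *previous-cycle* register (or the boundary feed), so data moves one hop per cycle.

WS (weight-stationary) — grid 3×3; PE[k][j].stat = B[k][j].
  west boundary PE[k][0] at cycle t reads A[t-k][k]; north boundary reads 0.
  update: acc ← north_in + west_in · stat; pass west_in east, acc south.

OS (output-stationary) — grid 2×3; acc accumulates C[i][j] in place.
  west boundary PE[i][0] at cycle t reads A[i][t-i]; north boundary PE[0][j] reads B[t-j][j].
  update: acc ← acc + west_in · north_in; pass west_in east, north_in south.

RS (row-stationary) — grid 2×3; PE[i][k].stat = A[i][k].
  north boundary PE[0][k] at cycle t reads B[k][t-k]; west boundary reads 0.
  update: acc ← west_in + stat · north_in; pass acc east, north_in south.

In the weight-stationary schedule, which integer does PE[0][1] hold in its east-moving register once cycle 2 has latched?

register = 4

WS on a 3×3 grid — tracing PE[0][1] and its feeders:
  step 0 · PE0,0: acc=72; fwd→8 fwd↓72
  step 0 · PE0,1: acc=0; fwd→0 fwd↓0
  step 1 · PE0,0: acc=36; fwd→4 fwd↓36
  step 1 · PE0,1: acc=24; fwd→8 fwd↓24
  step 2 · PE0,0: acc=0; fwd→0 fwd↓0
  step 2 · PE0,1: acc=12; fwd→4 fwd↓12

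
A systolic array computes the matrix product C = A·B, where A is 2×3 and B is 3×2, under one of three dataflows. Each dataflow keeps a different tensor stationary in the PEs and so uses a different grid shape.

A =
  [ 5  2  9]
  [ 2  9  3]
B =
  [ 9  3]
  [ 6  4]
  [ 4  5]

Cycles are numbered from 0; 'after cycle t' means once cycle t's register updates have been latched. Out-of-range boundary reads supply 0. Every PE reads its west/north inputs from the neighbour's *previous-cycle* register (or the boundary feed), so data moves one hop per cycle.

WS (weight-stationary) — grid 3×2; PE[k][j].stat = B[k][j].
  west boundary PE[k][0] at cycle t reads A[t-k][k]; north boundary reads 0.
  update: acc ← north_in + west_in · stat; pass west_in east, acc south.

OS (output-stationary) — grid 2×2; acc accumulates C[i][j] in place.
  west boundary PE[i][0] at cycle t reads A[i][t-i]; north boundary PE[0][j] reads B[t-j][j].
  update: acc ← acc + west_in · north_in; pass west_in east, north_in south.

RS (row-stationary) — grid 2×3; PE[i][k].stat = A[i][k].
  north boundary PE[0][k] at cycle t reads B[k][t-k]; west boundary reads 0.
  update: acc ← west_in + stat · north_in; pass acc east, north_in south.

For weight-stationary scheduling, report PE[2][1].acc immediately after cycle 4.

PE[2][1].acc = 57

WS (3×2). Following PE[2][1] plus its west/north inputs:
  [0] (1,1) acc=0 (h:0 v:0)
  [0] (2,0) acc=0 (h:0 v:0)
  [0] (2,1) acc=0 (h:0 v:0)
  [1] (1,1) acc=0 (h:0 v:0)
  [1] (2,0) acc=0 (h:0 v:0)
  [1] (2,1) acc=0 (h:0 v:0)
  [2] (1,1) acc=23 (h:2 v:23)
  [2] (2,0) acc=93 (h:9 v:93)
  [2] (2,1) acc=0 (h:0 v:0)
  [3] (1,1) acc=42 (h:9 v:42)
  [3] (2,0) acc=84 (h:3 v:84)
  [3] (2,1) acc=68 (h:9 v:68)
  [4] (1,1) acc=0 (h:0 v:0)
  [4] (2,0) acc=0 (h:0 v:0)
  [4] (2,1) acc=57 (h:3 v:57)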